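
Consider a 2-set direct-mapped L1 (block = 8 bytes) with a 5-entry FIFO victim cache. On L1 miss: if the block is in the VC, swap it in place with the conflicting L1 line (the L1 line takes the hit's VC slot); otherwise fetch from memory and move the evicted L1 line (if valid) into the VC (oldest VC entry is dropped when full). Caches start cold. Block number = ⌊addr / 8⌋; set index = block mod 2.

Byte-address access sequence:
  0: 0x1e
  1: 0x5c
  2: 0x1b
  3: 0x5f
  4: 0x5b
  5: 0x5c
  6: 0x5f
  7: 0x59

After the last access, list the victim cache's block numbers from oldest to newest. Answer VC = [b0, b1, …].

VC = [3]

#0 0x1e→b3/s1 MISS; vc=[]
#1 0x5c→b11/s1 MISS; vc=[3]
#2 0x1b→b3/s1 VC-HIT; vc=[11]
#3 0x5f→b11/s1 VC-HIT; vc=[3]
#4 0x5b→b11/s1 L1-HIT; vc=[3]
#5 0x5c→b11/s1 L1-HIT; vc=[3]
#6 0x5f→b11/s1 L1-HIT; vc=[3]
#7 0x59→b11/s1 L1-HIT; vc=[3]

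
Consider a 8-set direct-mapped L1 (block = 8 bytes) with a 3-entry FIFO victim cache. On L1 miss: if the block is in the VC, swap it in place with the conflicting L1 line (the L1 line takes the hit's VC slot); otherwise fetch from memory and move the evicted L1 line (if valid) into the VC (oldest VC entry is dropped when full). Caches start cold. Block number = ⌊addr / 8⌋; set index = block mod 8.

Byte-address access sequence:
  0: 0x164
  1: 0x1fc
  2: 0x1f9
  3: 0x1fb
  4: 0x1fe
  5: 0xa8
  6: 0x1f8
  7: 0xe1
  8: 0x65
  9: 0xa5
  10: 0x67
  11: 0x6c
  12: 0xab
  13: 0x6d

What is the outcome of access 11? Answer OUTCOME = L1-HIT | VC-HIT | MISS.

OUTCOME = MISS

#0 0x164→b44/s4 MISS; vc=[]
#1 0x1fc→b63/s7 MISS; vc=[]
#2 0x1f9→b63/s7 L1-HIT; vc=[]
#3 0x1fb→b63/s7 L1-HIT; vc=[]
#4 0x1fe→b63/s7 L1-HIT; vc=[]
#5 0xa8→b21/s5 MISS; vc=[]
#6 0x1f8→b63/s7 L1-HIT; vc=[]
#7 0xe1→b28/s4 MISS; vc=[44]
#8 0x65→b12/s4 MISS; vc=[44,28]
#9 0xa5→b20/s4 MISS; vc=[44,28,12]
#10 0x67→b12/s4 VC-HIT; vc=[44,28,20]
#11 0x6c→b13/s5 MISS; vc=[28,20,21]
#12 0xab→b21/s5 VC-HIT; vc=[28,20,13]
#13 0x6d→b13/s5 VC-HIT; vc=[28,20,21]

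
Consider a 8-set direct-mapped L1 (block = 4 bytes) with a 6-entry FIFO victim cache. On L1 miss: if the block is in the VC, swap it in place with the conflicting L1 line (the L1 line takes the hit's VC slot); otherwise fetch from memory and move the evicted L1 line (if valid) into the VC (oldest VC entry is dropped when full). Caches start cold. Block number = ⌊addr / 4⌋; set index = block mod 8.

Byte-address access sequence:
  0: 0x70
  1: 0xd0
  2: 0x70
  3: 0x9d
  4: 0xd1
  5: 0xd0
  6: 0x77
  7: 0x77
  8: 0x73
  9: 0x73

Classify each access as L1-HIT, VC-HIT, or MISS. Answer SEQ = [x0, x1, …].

  [0] addr=0x70 blk=28 s=4: MISS | VC []
  [1] addr=0xd0 blk=52 s=4: MISS | VC [28]
  [2] addr=0x70 blk=28 s=4: VC-HIT | VC [52]
  [3] addr=0x9d blk=39 s=7: MISS | VC [52]
  [4] addr=0xd1 blk=52 s=4: VC-HIT | VC [28]
  [5] addr=0xd0 blk=52 s=4: L1-HIT | VC [28]
  [6] addr=0x77 blk=29 s=5: MISS | VC [28]
  [7] addr=0x77 blk=29 s=5: L1-HIT | VC [28]
  [8] addr=0x73 blk=28 s=4: VC-HIT | VC [52]
  [9] addr=0x73 blk=28 s=4: L1-HIT | VC [52]

SEQ = [MISS, MISS, VC-HIT, MISS, VC-HIT, L1-HIT, MISS, L1-HIT, VC-HIT, L1-HIT]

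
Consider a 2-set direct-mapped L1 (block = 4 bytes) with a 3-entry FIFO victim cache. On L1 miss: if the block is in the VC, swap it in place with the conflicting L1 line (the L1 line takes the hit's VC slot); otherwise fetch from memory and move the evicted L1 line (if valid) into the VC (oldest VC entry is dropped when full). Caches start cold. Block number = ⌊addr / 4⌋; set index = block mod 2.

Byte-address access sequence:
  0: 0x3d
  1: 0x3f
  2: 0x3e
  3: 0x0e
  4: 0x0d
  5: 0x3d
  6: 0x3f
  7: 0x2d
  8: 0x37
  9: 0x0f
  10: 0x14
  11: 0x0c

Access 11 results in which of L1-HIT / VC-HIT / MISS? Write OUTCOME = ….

0: 0x3d (blk 15, set 1) → MISS  vc=[]
1: 0x3f (blk 15, set 1) → L1-HIT  vc=[]
2: 0x3e (blk 15, set 1) → L1-HIT  vc=[]
3: 0xe (blk 3, set 1) → MISS  vc=[15]
4: 0xd (blk 3, set 1) → L1-HIT  vc=[15]
5: 0x3d (blk 15, set 1) → VC-HIT  vc=[3]
6: 0x3f (blk 15, set 1) → L1-HIT  vc=[3]
7: 0x2d (blk 11, set 1) → MISS  vc=[3, 15]
8: 0x37 (blk 13, set 1) → MISS  vc=[3, 15, 11]
9: 0xf (blk 3, set 1) → VC-HIT  vc=[13, 15, 11]
10: 0x14 (blk 5, set 1) → MISS  vc=[15, 11, 3]
11: 0xc (blk 3, set 1) → VC-HIT  vc=[15, 11, 5]

OUTCOME = VC-HIT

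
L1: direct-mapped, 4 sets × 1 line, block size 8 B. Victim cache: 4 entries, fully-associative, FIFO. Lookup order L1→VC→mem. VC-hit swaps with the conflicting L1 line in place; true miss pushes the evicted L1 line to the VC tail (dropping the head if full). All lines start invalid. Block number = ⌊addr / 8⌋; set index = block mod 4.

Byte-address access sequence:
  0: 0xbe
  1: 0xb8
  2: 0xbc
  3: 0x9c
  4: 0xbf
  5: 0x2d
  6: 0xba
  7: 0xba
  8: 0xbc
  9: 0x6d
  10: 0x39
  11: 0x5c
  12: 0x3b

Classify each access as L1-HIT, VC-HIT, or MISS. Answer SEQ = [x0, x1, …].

0: 0xbe (blk 23, set 3) → MISS  vc=[]
1: 0xb8 (blk 23, set 3) → L1-HIT  vc=[]
2: 0xbc (blk 23, set 3) → L1-HIT  vc=[]
3: 0x9c (blk 19, set 3) → MISS  vc=[23]
4: 0xbf (blk 23, set 3) → VC-HIT  vc=[19]
5: 0x2d (blk 5, set 1) → MISS  vc=[19]
6: 0xba (blk 23, set 3) → L1-HIT  vc=[19]
7: 0xba (blk 23, set 3) → L1-HIT  vc=[19]
8: 0xbc (blk 23, set 3) → L1-HIT  vc=[19]
9: 0x6d (blk 13, set 1) → MISS  vc=[19, 5]
10: 0x39 (blk 7, set 3) → MISS  vc=[19, 5, 23]
11: 0x5c (blk 11, set 3) → MISS  vc=[19, 5, 23, 7]
12: 0x3b (blk 7, set 3) → VC-HIT  vc=[19, 5, 23, 11]

SEQ = [MISS, L1-HIT, L1-HIT, MISS, VC-HIT, MISS, L1-HIT, L1-HIT, L1-HIT, MISS, MISS, MISS, VC-HIT]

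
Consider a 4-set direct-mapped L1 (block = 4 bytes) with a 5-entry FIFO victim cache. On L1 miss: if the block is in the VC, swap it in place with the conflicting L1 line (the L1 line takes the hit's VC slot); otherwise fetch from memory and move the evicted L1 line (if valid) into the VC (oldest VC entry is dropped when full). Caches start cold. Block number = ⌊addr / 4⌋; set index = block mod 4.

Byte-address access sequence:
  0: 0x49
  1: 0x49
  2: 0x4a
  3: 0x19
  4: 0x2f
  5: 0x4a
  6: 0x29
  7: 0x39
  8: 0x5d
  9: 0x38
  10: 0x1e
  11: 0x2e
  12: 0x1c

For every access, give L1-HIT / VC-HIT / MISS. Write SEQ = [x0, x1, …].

SEQ = [MISS, L1-HIT, L1-HIT, MISS, MISS, VC-HIT, MISS, MISS, MISS, L1-HIT, MISS, VC-HIT, VC-HIT]

#0 0x49→b18/s2 MISS; vc=[]
#1 0x49→b18/s2 L1-HIT; vc=[]
#2 0x4a→b18/s2 L1-HIT; vc=[]
#3 0x19→b6/s2 MISS; vc=[18]
#4 0x2f→b11/s3 MISS; vc=[18]
#5 0x4a→b18/s2 VC-HIT; vc=[6]
#6 0x29→b10/s2 MISS; vc=[6,18]
#7 0x39→b14/s2 MISS; vc=[6,18,10]
#8 0x5d→b23/s3 MISS; vc=[6,18,10,11]
#9 0x38→b14/s2 L1-HIT; vc=[6,18,10,11]
#10 0x1e→b7/s3 MISS; vc=[6,18,10,11,23]
#11 0x2e→b11/s3 VC-HIT; vc=[6,18,10,7,23]
#12 0x1c→b7/s3 VC-HIT; vc=[6,18,10,11,23]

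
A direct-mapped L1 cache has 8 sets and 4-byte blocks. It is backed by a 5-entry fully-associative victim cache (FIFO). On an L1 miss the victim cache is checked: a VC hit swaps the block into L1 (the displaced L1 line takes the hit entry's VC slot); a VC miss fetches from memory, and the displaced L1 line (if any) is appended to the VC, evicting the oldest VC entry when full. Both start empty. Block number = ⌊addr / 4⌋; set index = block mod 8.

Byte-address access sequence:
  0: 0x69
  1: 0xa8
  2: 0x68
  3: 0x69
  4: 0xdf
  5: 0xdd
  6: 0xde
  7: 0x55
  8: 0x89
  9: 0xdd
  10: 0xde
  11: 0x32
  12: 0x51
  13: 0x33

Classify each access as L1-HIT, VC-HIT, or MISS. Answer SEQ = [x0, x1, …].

SEQ = [MISS, MISS, VC-HIT, L1-HIT, MISS, L1-HIT, L1-HIT, MISS, MISS, L1-HIT, L1-HIT, MISS, MISS, VC-HIT]

0: 0x69 (blk 26, set 2) → MISS  vc=[]
1: 0xa8 (blk 42, set 2) → MISS  vc=[26]
2: 0x68 (blk 26, set 2) → VC-HIT  vc=[42]
3: 0x69 (blk 26, set 2) → L1-HIT  vc=[42]
4: 0xdf (blk 55, set 7) → MISS  vc=[42]
5: 0xdd (blk 55, set 7) → L1-HIT  vc=[42]
6: 0xde (blk 55, set 7) → L1-HIT  vc=[42]
7: 0x55 (blk 21, set 5) → MISS  vc=[42]
8: 0x89 (blk 34, set 2) → MISS  vc=[42, 26]
9: 0xdd (blk 55, set 7) → L1-HIT  vc=[42, 26]
10: 0xde (blk 55, set 7) → L1-HIT  vc=[42, 26]
11: 0x32 (blk 12, set 4) → MISS  vc=[42, 26]
12: 0x51 (blk 20, set 4) → MISS  vc=[42, 26, 12]
13: 0x33 (blk 12, set 4) → VC-HIT  vc=[42, 26, 20]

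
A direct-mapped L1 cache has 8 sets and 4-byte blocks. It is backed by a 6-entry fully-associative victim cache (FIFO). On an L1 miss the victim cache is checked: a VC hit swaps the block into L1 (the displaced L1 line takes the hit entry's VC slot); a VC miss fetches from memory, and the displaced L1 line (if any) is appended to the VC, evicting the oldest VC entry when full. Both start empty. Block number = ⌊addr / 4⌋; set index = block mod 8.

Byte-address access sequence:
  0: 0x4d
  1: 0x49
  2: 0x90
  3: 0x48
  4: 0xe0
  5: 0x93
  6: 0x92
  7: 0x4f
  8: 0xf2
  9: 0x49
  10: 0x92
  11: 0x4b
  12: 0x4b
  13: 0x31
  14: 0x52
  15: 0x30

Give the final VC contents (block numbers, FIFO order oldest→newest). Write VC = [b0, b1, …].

VC = [60, 36, 20]

0: 0x4d (blk 19, set 3) → MISS  vc=[]
1: 0x49 (blk 18, set 2) → MISS  vc=[]
2: 0x90 (blk 36, set 4) → MISS  vc=[]
3: 0x48 (blk 18, set 2) → L1-HIT  vc=[]
4: 0xe0 (blk 56, set 0) → MISS  vc=[]
5: 0x93 (blk 36, set 4) → L1-HIT  vc=[]
6: 0x92 (blk 36, set 4) → L1-HIT  vc=[]
7: 0x4f (blk 19, set 3) → L1-HIT  vc=[]
8: 0xf2 (blk 60, set 4) → MISS  vc=[36]
9: 0x49 (blk 18, set 2) → L1-HIT  vc=[36]
10: 0x92 (blk 36, set 4) → VC-HIT  vc=[60]
11: 0x4b (blk 18, set 2) → L1-HIT  vc=[60]
12: 0x4b (blk 18, set 2) → L1-HIT  vc=[60]
13: 0x31 (blk 12, set 4) → MISS  vc=[60, 36]
14: 0x52 (blk 20, set 4) → MISS  vc=[60, 36, 12]
15: 0x30 (blk 12, set 4) → VC-HIT  vc=[60, 36, 20]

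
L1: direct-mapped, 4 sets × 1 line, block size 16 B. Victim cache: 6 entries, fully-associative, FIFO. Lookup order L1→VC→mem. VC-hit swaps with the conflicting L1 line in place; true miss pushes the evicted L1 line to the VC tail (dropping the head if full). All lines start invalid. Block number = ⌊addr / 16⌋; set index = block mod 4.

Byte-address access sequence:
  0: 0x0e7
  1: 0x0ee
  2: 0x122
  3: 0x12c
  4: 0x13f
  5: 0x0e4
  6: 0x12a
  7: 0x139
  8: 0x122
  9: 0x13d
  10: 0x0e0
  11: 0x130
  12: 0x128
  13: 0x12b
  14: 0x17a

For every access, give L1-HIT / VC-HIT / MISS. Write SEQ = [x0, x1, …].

SEQ = [MISS, L1-HIT, MISS, L1-HIT, MISS, VC-HIT, VC-HIT, L1-HIT, L1-HIT, L1-HIT, VC-HIT, L1-HIT, VC-HIT, L1-HIT, MISS]

#0 0xe7→b14/s2 MISS; vc=[]
#1 0xee→b14/s2 L1-HIT; vc=[]
#2 0x122→b18/s2 MISS; vc=[14]
#3 0x12c→b18/s2 L1-HIT; vc=[14]
#4 0x13f→b19/s3 MISS; vc=[14]
#5 0xe4→b14/s2 VC-HIT; vc=[18]
#6 0x12a→b18/s2 VC-HIT; vc=[14]
#7 0x139→b19/s3 L1-HIT; vc=[14]
#8 0x122→b18/s2 L1-HIT; vc=[14]
#9 0x13d→b19/s3 L1-HIT; vc=[14]
#10 0xe0→b14/s2 VC-HIT; vc=[18]
#11 0x130→b19/s3 L1-HIT; vc=[18]
#12 0x128→b18/s2 VC-HIT; vc=[14]
#13 0x12b→b18/s2 L1-HIT; vc=[14]
#14 0x17a→b23/s3 MISS; vc=[14,19]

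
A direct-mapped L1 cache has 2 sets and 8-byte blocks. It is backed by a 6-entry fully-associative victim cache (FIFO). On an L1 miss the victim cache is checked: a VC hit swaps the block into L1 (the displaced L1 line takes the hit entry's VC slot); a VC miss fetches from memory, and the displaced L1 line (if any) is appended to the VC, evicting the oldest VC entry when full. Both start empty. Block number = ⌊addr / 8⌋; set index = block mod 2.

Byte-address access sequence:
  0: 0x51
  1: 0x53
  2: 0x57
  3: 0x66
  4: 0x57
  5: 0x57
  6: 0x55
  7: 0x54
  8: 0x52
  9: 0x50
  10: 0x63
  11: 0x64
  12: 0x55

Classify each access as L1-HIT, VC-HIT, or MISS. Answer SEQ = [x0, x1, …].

SEQ = [MISS, L1-HIT, L1-HIT, MISS, VC-HIT, L1-HIT, L1-HIT, L1-HIT, L1-HIT, L1-HIT, VC-HIT, L1-HIT, VC-HIT]

#0 0x51→b10/s0 MISS; vc=[]
#1 0x53→b10/s0 L1-HIT; vc=[]
#2 0x57→b10/s0 L1-HIT; vc=[]
#3 0x66→b12/s0 MISS; vc=[10]
#4 0x57→b10/s0 VC-HIT; vc=[12]
#5 0x57→b10/s0 L1-HIT; vc=[12]
#6 0x55→b10/s0 L1-HIT; vc=[12]
#7 0x54→b10/s0 L1-HIT; vc=[12]
#8 0x52→b10/s0 L1-HIT; vc=[12]
#9 0x50→b10/s0 L1-HIT; vc=[12]
#10 0x63→b12/s0 VC-HIT; vc=[10]
#11 0x64→b12/s0 L1-HIT; vc=[10]
#12 0x55→b10/s0 VC-HIT; vc=[12]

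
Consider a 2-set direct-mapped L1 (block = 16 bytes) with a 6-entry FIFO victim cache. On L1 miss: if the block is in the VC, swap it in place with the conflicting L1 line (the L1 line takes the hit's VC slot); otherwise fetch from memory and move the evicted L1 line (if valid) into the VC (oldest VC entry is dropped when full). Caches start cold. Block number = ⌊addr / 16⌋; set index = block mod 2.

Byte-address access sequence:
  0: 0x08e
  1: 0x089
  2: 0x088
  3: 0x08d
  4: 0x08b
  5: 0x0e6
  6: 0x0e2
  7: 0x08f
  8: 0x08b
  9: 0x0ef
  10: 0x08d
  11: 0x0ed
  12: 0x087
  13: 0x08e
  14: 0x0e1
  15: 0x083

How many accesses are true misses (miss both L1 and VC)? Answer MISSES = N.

MISSES = 2

#0 0x8e→b8/s0 MISS; vc=[]
#1 0x89→b8/s0 L1-HIT; vc=[]
#2 0x88→b8/s0 L1-HIT; vc=[]
#3 0x8d→b8/s0 L1-HIT; vc=[]
#4 0x8b→b8/s0 L1-HIT; vc=[]
#5 0xe6→b14/s0 MISS; vc=[8]
#6 0xe2→b14/s0 L1-HIT; vc=[8]
#7 0x8f→b8/s0 VC-HIT; vc=[14]
#8 0x8b→b8/s0 L1-HIT; vc=[14]
#9 0xef→b14/s0 VC-HIT; vc=[8]
#10 0x8d→b8/s0 VC-HIT; vc=[14]
#11 0xed→b14/s0 VC-HIT; vc=[8]
#12 0x87→b8/s0 VC-HIT; vc=[14]
#13 0x8e→b8/s0 L1-HIT; vc=[14]
#14 0xe1→b14/s0 VC-HIT; vc=[8]
#15 0x83→b8/s0 VC-HIT; vc=[14]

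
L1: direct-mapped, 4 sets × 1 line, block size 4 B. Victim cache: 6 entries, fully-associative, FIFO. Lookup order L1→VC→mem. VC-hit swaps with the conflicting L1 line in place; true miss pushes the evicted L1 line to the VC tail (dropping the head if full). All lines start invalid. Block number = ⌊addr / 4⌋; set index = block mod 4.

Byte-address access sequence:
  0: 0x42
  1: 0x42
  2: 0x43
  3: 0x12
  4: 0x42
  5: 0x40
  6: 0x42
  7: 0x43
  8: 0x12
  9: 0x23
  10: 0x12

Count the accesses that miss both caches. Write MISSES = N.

#0 0x42→b16/s0 MISS; vc=[]
#1 0x42→b16/s0 L1-HIT; vc=[]
#2 0x43→b16/s0 L1-HIT; vc=[]
#3 0x12→b4/s0 MISS; vc=[16]
#4 0x42→b16/s0 VC-HIT; vc=[4]
#5 0x40→b16/s0 L1-HIT; vc=[4]
#6 0x42→b16/s0 L1-HIT; vc=[4]
#7 0x43→b16/s0 L1-HIT; vc=[4]
#8 0x12→b4/s0 VC-HIT; vc=[16]
#9 0x23→b8/s0 MISS; vc=[16,4]
#10 0x12→b4/s0 VC-HIT; vc=[16,8]

MISSES = 3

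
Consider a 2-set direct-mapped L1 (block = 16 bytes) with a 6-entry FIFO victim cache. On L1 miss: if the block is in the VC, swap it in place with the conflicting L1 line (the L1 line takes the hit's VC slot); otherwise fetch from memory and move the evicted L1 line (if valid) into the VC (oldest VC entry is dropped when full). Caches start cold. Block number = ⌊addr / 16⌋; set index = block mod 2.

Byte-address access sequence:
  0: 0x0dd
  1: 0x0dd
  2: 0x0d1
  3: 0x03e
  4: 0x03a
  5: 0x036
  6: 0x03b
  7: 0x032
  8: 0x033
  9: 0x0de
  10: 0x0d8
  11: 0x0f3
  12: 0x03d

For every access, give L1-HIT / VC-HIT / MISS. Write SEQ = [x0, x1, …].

#0 0xdd→b13/s1 MISS; vc=[]
#1 0xdd→b13/s1 L1-HIT; vc=[]
#2 0xd1→b13/s1 L1-HIT; vc=[]
#3 0x3e→b3/s1 MISS; vc=[13]
#4 0x3a→b3/s1 L1-HIT; vc=[13]
#5 0x36→b3/s1 L1-HIT; vc=[13]
#6 0x3b→b3/s1 L1-HIT; vc=[13]
#7 0x32→b3/s1 L1-HIT; vc=[13]
#8 0x33→b3/s1 L1-HIT; vc=[13]
#9 0xde→b13/s1 VC-HIT; vc=[3]
#10 0xd8→b13/s1 L1-HIT; vc=[3]
#11 0xf3→b15/s1 MISS; vc=[3,13]
#12 0x3d→b3/s1 VC-HIT; vc=[15,13]

SEQ = [MISS, L1-HIT, L1-HIT, MISS, L1-HIT, L1-HIT, L1-HIT, L1-HIT, L1-HIT, VC-HIT, L1-HIT, MISS, VC-HIT]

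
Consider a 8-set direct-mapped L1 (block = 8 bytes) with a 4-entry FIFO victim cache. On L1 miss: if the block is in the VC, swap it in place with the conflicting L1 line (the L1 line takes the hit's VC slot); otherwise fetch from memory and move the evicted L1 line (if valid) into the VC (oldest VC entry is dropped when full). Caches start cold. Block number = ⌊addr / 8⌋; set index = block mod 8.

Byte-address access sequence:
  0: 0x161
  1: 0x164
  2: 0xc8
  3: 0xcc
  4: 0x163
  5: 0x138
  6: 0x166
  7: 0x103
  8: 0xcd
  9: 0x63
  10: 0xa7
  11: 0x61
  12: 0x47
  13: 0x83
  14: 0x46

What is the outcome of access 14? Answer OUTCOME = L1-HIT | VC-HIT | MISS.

0: 0x161 (blk 44, set 4) → MISS  vc=[]
1: 0x164 (blk 44, set 4) → L1-HIT  vc=[]
2: 0xc8 (blk 25, set 1) → MISS  vc=[]
3: 0xcc (blk 25, set 1) → L1-HIT  vc=[]
4: 0x163 (blk 44, set 4) → L1-HIT  vc=[]
5: 0x138 (blk 39, set 7) → MISS  vc=[]
6: 0x166 (blk 44, set 4) → L1-HIT  vc=[]
7: 0x103 (blk 32, set 0) → MISS  vc=[]
8: 0xcd (blk 25, set 1) → L1-HIT  vc=[]
9: 0x63 (blk 12, set 4) → MISS  vc=[44]
10: 0xa7 (blk 20, set 4) → MISS  vc=[44, 12]
11: 0x61 (blk 12, set 4) → VC-HIT  vc=[44, 20]
12: 0x47 (blk 8, set 0) → MISS  vc=[44, 20, 32]
13: 0x83 (blk 16, set 0) → MISS  vc=[44, 20, 32, 8]
14: 0x46 (blk 8, set 0) → VC-HIT  vc=[44, 20, 32, 16]

OUTCOME = VC-HIT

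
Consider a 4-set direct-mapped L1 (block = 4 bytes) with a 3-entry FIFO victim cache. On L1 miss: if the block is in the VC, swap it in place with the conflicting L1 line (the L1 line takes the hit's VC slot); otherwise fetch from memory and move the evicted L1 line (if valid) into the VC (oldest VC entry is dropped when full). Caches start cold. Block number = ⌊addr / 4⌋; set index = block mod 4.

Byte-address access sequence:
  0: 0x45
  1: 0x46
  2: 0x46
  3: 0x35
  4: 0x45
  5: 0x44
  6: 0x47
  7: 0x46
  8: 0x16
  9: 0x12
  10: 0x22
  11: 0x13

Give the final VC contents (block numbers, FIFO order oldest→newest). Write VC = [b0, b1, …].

VC = [13, 17, 8]

0: 0x45 (blk 17, set 1) → MISS  vc=[]
1: 0x46 (blk 17, set 1) → L1-HIT  vc=[]
2: 0x46 (blk 17, set 1) → L1-HIT  vc=[]
3: 0x35 (blk 13, set 1) → MISS  vc=[17]
4: 0x45 (blk 17, set 1) → VC-HIT  vc=[13]
5: 0x44 (blk 17, set 1) → L1-HIT  vc=[13]
6: 0x47 (blk 17, set 1) → L1-HIT  vc=[13]
7: 0x46 (blk 17, set 1) → L1-HIT  vc=[13]
8: 0x16 (blk 5, set 1) → MISS  vc=[13, 17]
9: 0x12 (blk 4, set 0) → MISS  vc=[13, 17]
10: 0x22 (blk 8, set 0) → MISS  vc=[13, 17, 4]
11: 0x13 (blk 4, set 0) → VC-HIT  vc=[13, 17, 8]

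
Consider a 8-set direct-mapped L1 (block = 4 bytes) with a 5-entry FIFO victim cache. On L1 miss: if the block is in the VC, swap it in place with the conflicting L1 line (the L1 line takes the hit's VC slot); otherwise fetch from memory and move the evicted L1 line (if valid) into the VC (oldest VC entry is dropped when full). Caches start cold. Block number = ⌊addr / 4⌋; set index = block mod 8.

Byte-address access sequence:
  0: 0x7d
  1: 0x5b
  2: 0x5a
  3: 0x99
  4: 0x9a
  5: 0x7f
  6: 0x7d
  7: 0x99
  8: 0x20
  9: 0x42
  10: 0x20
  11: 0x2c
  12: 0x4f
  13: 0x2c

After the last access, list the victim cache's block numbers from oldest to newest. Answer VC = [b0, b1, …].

VC = [22, 16, 19]

  [0] addr=0x7d blk=31 s=7: MISS | VC []
  [1] addr=0x5b blk=22 s=6: MISS | VC []
  [2] addr=0x5a blk=22 s=6: L1-HIT | VC []
  [3] addr=0x99 blk=38 s=6: MISS | VC [22]
  [4] addr=0x9a blk=38 s=6: L1-HIT | VC [22]
  [5] addr=0x7f blk=31 s=7: L1-HIT | VC [22]
  [6] addr=0x7d blk=31 s=7: L1-HIT | VC [22]
  [7] addr=0x99 blk=38 s=6: L1-HIT | VC [22]
  [8] addr=0x20 blk=8 s=0: MISS | VC [22]
  [9] addr=0x42 blk=16 s=0: MISS | VC [22, 8]
  [10] addr=0x20 blk=8 s=0: VC-HIT | VC [22, 16]
  [11] addr=0x2c blk=11 s=3: MISS | VC [22, 16]
  [12] addr=0x4f blk=19 s=3: MISS | VC [22, 16, 11]
  [13] addr=0x2c blk=11 s=3: VC-HIT | VC [22, 16, 19]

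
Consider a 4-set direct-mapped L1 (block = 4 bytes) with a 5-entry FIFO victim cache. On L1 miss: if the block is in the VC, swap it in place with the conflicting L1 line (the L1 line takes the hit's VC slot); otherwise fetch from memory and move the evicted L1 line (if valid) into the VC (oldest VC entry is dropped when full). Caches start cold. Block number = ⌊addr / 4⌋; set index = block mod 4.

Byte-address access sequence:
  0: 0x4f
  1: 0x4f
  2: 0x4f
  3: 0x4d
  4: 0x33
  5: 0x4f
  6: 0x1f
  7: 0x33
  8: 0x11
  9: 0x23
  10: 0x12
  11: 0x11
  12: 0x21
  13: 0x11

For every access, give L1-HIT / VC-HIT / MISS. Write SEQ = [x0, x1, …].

0: 0x4f (blk 19, set 3) → MISS  vc=[]
1: 0x4f (blk 19, set 3) → L1-HIT  vc=[]
2: 0x4f (blk 19, set 3) → L1-HIT  vc=[]
3: 0x4d (blk 19, set 3) → L1-HIT  vc=[]
4: 0x33 (blk 12, set 0) → MISS  vc=[]
5: 0x4f (blk 19, set 3) → L1-HIT  vc=[]
6: 0x1f (blk 7, set 3) → MISS  vc=[19]
7: 0x33 (blk 12, set 0) → L1-HIT  vc=[19]
8: 0x11 (blk 4, set 0) → MISS  vc=[19, 12]
9: 0x23 (blk 8, set 0) → MISS  vc=[19, 12, 4]
10: 0x12 (blk 4, set 0) → VC-HIT  vc=[19, 12, 8]
11: 0x11 (blk 4, set 0) → L1-HIT  vc=[19, 12, 8]
12: 0x21 (blk 8, set 0) → VC-HIT  vc=[19, 12, 4]
13: 0x11 (blk 4, set 0) → VC-HIT  vc=[19, 12, 8]

SEQ = [MISS, L1-HIT, L1-HIT, L1-HIT, MISS, L1-HIT, MISS, L1-HIT, MISS, MISS, VC-HIT, L1-HIT, VC-HIT, VC-HIT]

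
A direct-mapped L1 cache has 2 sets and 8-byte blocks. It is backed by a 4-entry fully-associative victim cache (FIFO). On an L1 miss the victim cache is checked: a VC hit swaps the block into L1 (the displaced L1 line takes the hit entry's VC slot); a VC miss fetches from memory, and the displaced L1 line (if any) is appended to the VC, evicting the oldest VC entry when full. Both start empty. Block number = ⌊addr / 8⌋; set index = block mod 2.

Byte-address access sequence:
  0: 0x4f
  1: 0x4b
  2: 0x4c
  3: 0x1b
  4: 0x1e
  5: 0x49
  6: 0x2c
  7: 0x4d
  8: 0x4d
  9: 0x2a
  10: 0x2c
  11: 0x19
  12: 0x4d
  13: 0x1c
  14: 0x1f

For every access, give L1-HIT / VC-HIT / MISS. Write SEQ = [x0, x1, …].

SEQ = [MISS, L1-HIT, L1-HIT, MISS, L1-HIT, VC-HIT, MISS, VC-HIT, L1-HIT, VC-HIT, L1-HIT, VC-HIT, VC-HIT, VC-HIT, L1-HIT]

#0 0x4f→b9/s1 MISS; vc=[]
#1 0x4b→b9/s1 L1-HIT; vc=[]
#2 0x4c→b9/s1 L1-HIT; vc=[]
#3 0x1b→b3/s1 MISS; vc=[9]
#4 0x1e→b3/s1 L1-HIT; vc=[9]
#5 0x49→b9/s1 VC-HIT; vc=[3]
#6 0x2c→b5/s1 MISS; vc=[3,9]
#7 0x4d→b9/s1 VC-HIT; vc=[3,5]
#8 0x4d→b9/s1 L1-HIT; vc=[3,5]
#9 0x2a→b5/s1 VC-HIT; vc=[3,9]
#10 0x2c→b5/s1 L1-HIT; vc=[3,9]
#11 0x19→b3/s1 VC-HIT; vc=[5,9]
#12 0x4d→b9/s1 VC-HIT; vc=[5,3]
#13 0x1c→b3/s1 VC-HIT; vc=[5,9]
#14 0x1f→b3/s1 L1-HIT; vc=[5,9]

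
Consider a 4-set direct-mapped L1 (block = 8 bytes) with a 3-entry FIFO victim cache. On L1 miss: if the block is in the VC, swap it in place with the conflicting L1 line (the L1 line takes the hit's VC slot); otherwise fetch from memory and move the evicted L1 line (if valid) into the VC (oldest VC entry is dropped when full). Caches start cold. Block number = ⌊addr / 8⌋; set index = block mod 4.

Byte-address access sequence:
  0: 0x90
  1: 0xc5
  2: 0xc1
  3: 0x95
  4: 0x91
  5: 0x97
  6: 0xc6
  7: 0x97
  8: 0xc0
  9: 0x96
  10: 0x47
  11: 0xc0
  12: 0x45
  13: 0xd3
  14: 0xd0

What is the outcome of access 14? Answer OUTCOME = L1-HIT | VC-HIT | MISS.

OUTCOME = L1-HIT

  [0] addr=0x90 blk=18 s=2: MISS | VC []
  [1] addr=0xc5 blk=24 s=0: MISS | VC []
  [2] addr=0xc1 blk=24 s=0: L1-HIT | VC []
  [3] addr=0x95 blk=18 s=2: L1-HIT | VC []
  [4] addr=0x91 blk=18 s=2: L1-HIT | VC []
  [5] addr=0x97 blk=18 s=2: L1-HIT | VC []
  [6] addr=0xc6 blk=24 s=0: L1-HIT | VC []
  [7] addr=0x97 blk=18 s=2: L1-HIT | VC []
  [8] addr=0xc0 blk=24 s=0: L1-HIT | VC []
  [9] addr=0x96 blk=18 s=2: L1-HIT | VC []
  [10] addr=0x47 blk=8 s=0: MISS | VC [24]
  [11] addr=0xc0 blk=24 s=0: VC-HIT | VC [8]
  [12] addr=0x45 blk=8 s=0: VC-HIT | VC [24]
  [13] addr=0xd3 blk=26 s=2: MISS | VC [24, 18]
  [14] addr=0xd0 blk=26 s=2: L1-HIT | VC [24, 18]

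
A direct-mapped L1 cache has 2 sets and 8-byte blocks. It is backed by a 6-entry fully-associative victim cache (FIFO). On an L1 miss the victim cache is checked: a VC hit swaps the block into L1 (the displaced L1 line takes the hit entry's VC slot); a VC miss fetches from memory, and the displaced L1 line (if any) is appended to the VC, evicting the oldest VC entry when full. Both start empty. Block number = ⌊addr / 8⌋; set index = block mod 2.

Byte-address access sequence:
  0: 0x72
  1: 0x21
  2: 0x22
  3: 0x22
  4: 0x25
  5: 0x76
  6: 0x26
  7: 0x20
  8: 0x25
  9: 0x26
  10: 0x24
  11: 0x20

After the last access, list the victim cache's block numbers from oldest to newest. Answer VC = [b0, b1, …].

VC = [14]

0: 0x72 (blk 14, set 0) → MISS  vc=[]
1: 0x21 (blk 4, set 0) → MISS  vc=[14]
2: 0x22 (blk 4, set 0) → L1-HIT  vc=[14]
3: 0x22 (blk 4, set 0) → L1-HIT  vc=[14]
4: 0x25 (blk 4, set 0) → L1-HIT  vc=[14]
5: 0x76 (blk 14, set 0) → VC-HIT  vc=[4]
6: 0x26 (blk 4, set 0) → VC-HIT  vc=[14]
7: 0x20 (blk 4, set 0) → L1-HIT  vc=[14]
8: 0x25 (blk 4, set 0) → L1-HIT  vc=[14]
9: 0x26 (blk 4, set 0) → L1-HIT  vc=[14]
10: 0x24 (blk 4, set 0) → L1-HIT  vc=[14]
11: 0x20 (blk 4, set 0) → L1-HIT  vc=[14]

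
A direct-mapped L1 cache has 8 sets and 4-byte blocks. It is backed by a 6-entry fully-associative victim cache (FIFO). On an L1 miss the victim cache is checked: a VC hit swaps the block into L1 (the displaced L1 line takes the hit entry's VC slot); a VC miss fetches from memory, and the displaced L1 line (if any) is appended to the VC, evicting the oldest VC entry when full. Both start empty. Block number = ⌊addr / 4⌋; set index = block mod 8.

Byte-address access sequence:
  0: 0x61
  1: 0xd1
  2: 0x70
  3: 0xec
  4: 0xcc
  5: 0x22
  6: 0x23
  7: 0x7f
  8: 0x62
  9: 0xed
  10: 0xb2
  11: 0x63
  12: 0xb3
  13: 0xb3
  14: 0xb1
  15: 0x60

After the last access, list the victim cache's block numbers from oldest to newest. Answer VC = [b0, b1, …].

VC = [52, 51, 8, 28]

#0 0x61→b24/s0 MISS; vc=[]
#1 0xd1→b52/s4 MISS; vc=[]
#2 0x70→b28/s4 MISS; vc=[52]
#3 0xec→b59/s3 MISS; vc=[52]
#4 0xcc→b51/s3 MISS; vc=[52,59]
#5 0x22→b8/s0 MISS; vc=[52,59,24]
#6 0x23→b8/s0 L1-HIT; vc=[52,59,24]
#7 0x7f→b31/s7 MISS; vc=[52,59,24]
#8 0x62→b24/s0 VC-HIT; vc=[52,59,8]
#9 0xed→b59/s3 VC-HIT; vc=[52,51,8]
#10 0xb2→b44/s4 MISS; vc=[52,51,8,28]
#11 0x63→b24/s0 L1-HIT; vc=[52,51,8,28]
#12 0xb3→b44/s4 L1-HIT; vc=[52,51,8,28]
#13 0xb3→b44/s4 L1-HIT; vc=[52,51,8,28]
#14 0xb1→b44/s4 L1-HIT; vc=[52,51,8,28]
#15 0x60→b24/s0 L1-HIT; vc=[52,51,8,28]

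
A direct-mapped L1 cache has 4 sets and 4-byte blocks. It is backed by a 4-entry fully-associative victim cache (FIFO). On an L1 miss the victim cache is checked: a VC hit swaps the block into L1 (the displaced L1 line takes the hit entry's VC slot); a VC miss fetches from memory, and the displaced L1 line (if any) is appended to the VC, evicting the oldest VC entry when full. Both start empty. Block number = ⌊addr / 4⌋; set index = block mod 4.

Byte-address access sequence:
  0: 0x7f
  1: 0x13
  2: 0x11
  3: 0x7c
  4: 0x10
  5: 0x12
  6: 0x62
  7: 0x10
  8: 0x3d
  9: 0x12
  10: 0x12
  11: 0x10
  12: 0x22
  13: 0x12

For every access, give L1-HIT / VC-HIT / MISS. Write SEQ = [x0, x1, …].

0: 0x7f (blk 31, set 3) → MISS  vc=[]
1: 0x13 (blk 4, set 0) → MISS  vc=[]
2: 0x11 (blk 4, set 0) → L1-HIT  vc=[]
3: 0x7c (blk 31, set 3) → L1-HIT  vc=[]
4: 0x10 (blk 4, set 0) → L1-HIT  vc=[]
5: 0x12 (blk 4, set 0) → L1-HIT  vc=[]
6: 0x62 (blk 24, set 0) → MISS  vc=[4]
7: 0x10 (blk 4, set 0) → VC-HIT  vc=[24]
8: 0x3d (blk 15, set 3) → MISS  vc=[24, 31]
9: 0x12 (blk 4, set 0) → L1-HIT  vc=[24, 31]
10: 0x12 (blk 4, set 0) → L1-HIT  vc=[24, 31]
11: 0x10 (blk 4, set 0) → L1-HIT  vc=[24, 31]
12: 0x22 (blk 8, set 0) → MISS  vc=[24, 31, 4]
13: 0x12 (blk 4, set 0) → VC-HIT  vc=[24, 31, 8]

SEQ = [MISS, MISS, L1-HIT, L1-HIT, L1-HIT, L1-HIT, MISS, VC-HIT, MISS, L1-HIT, L1-HIT, L1-HIT, MISS, VC-HIT]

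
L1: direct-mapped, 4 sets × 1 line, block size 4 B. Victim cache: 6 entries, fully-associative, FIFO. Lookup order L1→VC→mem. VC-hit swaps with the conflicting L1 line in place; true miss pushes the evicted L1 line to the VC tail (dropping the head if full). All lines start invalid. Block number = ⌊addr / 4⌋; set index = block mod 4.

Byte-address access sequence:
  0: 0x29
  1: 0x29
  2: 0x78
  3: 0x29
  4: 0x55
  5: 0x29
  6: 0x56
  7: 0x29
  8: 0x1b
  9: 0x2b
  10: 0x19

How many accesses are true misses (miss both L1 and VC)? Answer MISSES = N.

0: 0x29 (blk 10, set 2) → MISS  vc=[]
1: 0x29 (blk 10, set 2) → L1-HIT  vc=[]
2: 0x78 (blk 30, set 2) → MISS  vc=[10]
3: 0x29 (blk 10, set 2) → VC-HIT  vc=[30]
4: 0x55 (blk 21, set 1) → MISS  vc=[30]
5: 0x29 (blk 10, set 2) → L1-HIT  vc=[30]
6: 0x56 (blk 21, set 1) → L1-HIT  vc=[30]
7: 0x29 (blk 10, set 2) → L1-HIT  vc=[30]
8: 0x1b (blk 6, set 2) → MISS  vc=[30, 10]
9: 0x2b (blk 10, set 2) → VC-HIT  vc=[30, 6]
10: 0x19 (blk 6, set 2) → VC-HIT  vc=[30, 10]

MISSES = 4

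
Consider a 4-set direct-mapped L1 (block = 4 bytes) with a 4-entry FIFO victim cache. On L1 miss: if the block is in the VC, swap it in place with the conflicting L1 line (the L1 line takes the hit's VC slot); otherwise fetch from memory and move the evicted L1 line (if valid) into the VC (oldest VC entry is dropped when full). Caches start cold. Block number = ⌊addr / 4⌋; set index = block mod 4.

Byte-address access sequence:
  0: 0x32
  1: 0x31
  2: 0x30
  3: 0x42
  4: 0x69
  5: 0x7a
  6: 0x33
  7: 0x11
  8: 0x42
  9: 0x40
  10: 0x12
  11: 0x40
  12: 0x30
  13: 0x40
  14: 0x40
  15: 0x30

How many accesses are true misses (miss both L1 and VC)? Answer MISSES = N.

  [0] addr=0x32 blk=12 s=0: MISS | VC []
  [1] addr=0x31 blk=12 s=0: L1-HIT | VC []
  [2] addr=0x30 blk=12 s=0: L1-HIT | VC []
  [3] addr=0x42 blk=16 s=0: MISS | VC [12]
  [4] addr=0x69 blk=26 s=2: MISS | VC [12]
  [5] addr=0x7a blk=30 s=2: MISS | VC [12, 26]
  [6] addr=0x33 blk=12 s=0: VC-HIT | VC [16, 26]
  [7] addr=0x11 blk=4 s=0: MISS | VC [16, 26, 12]
  [8] addr=0x42 blk=16 s=0: VC-HIT | VC [4, 26, 12]
  [9] addr=0x40 blk=16 s=0: L1-HIT | VC [4, 26, 12]
  [10] addr=0x12 blk=4 s=0: VC-HIT | VC [16, 26, 12]
  [11] addr=0x40 blk=16 s=0: VC-HIT | VC [4, 26, 12]
  [12] addr=0x30 blk=12 s=0: VC-HIT | VC [4, 26, 16]
  [13] addr=0x40 blk=16 s=0: VC-HIT | VC [4, 26, 12]
  [14] addr=0x40 blk=16 s=0: L1-HIT | VC [4, 26, 12]
  [15] addr=0x30 blk=12 s=0: VC-HIT | VC [4, 26, 16]

MISSES = 5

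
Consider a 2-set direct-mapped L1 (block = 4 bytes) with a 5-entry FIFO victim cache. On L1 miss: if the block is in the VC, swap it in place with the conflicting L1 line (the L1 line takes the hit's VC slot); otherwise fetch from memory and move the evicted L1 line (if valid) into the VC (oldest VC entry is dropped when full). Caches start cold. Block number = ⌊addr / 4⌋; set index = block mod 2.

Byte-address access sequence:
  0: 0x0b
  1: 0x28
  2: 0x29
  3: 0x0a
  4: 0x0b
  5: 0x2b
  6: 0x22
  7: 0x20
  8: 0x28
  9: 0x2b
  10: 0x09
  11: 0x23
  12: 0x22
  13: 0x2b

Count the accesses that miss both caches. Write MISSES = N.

#0 0xb→b2/s0 MISS; vc=[]
#1 0x28→b10/s0 MISS; vc=[2]
#2 0x29→b10/s0 L1-HIT; vc=[2]
#3 0xa→b2/s0 VC-HIT; vc=[10]
#4 0xb→b2/s0 L1-HIT; vc=[10]
#5 0x2b→b10/s0 VC-HIT; vc=[2]
#6 0x22→b8/s0 MISS; vc=[2,10]
#7 0x20→b8/s0 L1-HIT; vc=[2,10]
#8 0x28→b10/s0 VC-HIT; vc=[2,8]
#9 0x2b→b10/s0 L1-HIT; vc=[2,8]
#10 0x9→b2/s0 VC-HIT; vc=[10,8]
#11 0x23→b8/s0 VC-HIT; vc=[10,2]
#12 0x22→b8/s0 L1-HIT; vc=[10,2]
#13 0x2b→b10/s0 VC-HIT; vc=[8,2]

MISSES = 3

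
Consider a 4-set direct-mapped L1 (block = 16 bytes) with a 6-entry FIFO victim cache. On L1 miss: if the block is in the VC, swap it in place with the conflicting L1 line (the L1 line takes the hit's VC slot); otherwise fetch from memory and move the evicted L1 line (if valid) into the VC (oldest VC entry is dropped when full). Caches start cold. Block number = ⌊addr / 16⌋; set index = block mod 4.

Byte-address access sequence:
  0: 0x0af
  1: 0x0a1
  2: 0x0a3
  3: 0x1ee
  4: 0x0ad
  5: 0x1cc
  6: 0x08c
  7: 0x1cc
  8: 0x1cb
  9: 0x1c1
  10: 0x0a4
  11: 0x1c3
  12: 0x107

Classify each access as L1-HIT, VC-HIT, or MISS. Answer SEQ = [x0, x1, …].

SEQ = [MISS, L1-HIT, L1-HIT, MISS, VC-HIT, MISS, MISS, VC-HIT, L1-HIT, L1-HIT, L1-HIT, L1-HIT, MISS]

0: 0xaf (blk 10, set 2) → MISS  vc=[]
1: 0xa1 (blk 10, set 2) → L1-HIT  vc=[]
2: 0xa3 (blk 10, set 2) → L1-HIT  vc=[]
3: 0x1ee (blk 30, set 2) → MISS  vc=[10]
4: 0xad (blk 10, set 2) → VC-HIT  vc=[30]
5: 0x1cc (blk 28, set 0) → MISS  vc=[30]
6: 0x8c (blk 8, set 0) → MISS  vc=[30, 28]
7: 0x1cc (blk 28, set 0) → VC-HIT  vc=[30, 8]
8: 0x1cb (blk 28, set 0) → L1-HIT  vc=[30, 8]
9: 0x1c1 (blk 28, set 0) → L1-HIT  vc=[30, 8]
10: 0xa4 (blk 10, set 2) → L1-HIT  vc=[30, 8]
11: 0x1c3 (blk 28, set 0) → L1-HIT  vc=[30, 8]
12: 0x107 (blk 16, set 0) → MISS  vc=[30, 8, 28]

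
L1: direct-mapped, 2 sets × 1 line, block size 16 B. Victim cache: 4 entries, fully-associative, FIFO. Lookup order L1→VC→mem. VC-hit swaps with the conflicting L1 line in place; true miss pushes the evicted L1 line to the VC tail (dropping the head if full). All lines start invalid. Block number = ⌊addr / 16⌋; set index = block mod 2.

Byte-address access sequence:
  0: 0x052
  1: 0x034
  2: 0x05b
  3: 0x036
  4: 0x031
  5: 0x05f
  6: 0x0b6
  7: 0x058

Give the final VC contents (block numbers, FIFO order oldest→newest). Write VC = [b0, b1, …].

VC = [3, 11]

0: 0x52 (blk 5, set 1) → MISS  vc=[]
1: 0x34 (blk 3, set 1) → MISS  vc=[5]
2: 0x5b (blk 5, set 1) → VC-HIT  vc=[3]
3: 0x36 (blk 3, set 1) → VC-HIT  vc=[5]
4: 0x31 (blk 3, set 1) → L1-HIT  vc=[5]
5: 0x5f (blk 5, set 1) → VC-HIT  vc=[3]
6: 0xb6 (blk 11, set 1) → MISS  vc=[3, 5]
7: 0x58 (blk 5, set 1) → VC-HIT  vc=[3, 11]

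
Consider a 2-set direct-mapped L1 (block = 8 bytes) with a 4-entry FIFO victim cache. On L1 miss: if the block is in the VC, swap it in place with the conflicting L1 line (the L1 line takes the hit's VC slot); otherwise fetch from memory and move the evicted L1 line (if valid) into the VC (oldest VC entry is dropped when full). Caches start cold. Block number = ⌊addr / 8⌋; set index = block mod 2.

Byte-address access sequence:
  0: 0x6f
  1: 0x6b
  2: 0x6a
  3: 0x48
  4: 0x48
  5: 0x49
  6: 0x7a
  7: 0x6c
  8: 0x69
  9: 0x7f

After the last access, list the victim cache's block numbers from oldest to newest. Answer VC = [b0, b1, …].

  [0] addr=0x6f blk=13 s=1: MISS | VC []
  [1] addr=0x6b blk=13 s=1: L1-HIT | VC []
  [2] addr=0x6a blk=13 s=1: L1-HIT | VC []
  [3] addr=0x48 blk=9 s=1: MISS | VC [13]
  [4] addr=0x48 blk=9 s=1: L1-HIT | VC [13]
  [5] addr=0x49 blk=9 s=1: L1-HIT | VC [13]
  [6] addr=0x7a blk=15 s=1: MISS | VC [13, 9]
  [7] addr=0x6c blk=13 s=1: VC-HIT | VC [15, 9]
  [8] addr=0x69 blk=13 s=1: L1-HIT | VC [15, 9]
  [9] addr=0x7f blk=15 s=1: VC-HIT | VC [13, 9]

VC = [13, 9]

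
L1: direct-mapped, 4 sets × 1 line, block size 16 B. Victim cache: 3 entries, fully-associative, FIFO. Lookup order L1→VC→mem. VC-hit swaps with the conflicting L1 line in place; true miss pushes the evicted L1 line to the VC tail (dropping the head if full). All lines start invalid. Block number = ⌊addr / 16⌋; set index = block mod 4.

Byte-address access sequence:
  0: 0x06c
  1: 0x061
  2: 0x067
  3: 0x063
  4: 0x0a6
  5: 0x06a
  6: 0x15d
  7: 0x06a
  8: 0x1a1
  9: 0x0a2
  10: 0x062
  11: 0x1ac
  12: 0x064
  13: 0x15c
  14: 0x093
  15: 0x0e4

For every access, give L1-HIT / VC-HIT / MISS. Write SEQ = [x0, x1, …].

SEQ = [MISS, L1-HIT, L1-HIT, L1-HIT, MISS, VC-HIT, MISS, L1-HIT, MISS, VC-HIT, VC-HIT, VC-HIT, VC-HIT, L1-HIT, MISS, MISS]

#0 0x6c→b6/s2 MISS; vc=[]
#1 0x61→b6/s2 L1-HIT; vc=[]
#2 0x67→b6/s2 L1-HIT; vc=[]
#3 0x63→b6/s2 L1-HIT; vc=[]
#4 0xa6→b10/s2 MISS; vc=[6]
#5 0x6a→b6/s2 VC-HIT; vc=[10]
#6 0x15d→b21/s1 MISS; vc=[10]
#7 0x6a→b6/s2 L1-HIT; vc=[10]
#8 0x1a1→b26/s2 MISS; vc=[10,6]
#9 0xa2→b10/s2 VC-HIT; vc=[26,6]
#10 0x62→b6/s2 VC-HIT; vc=[26,10]
#11 0x1ac→b26/s2 VC-HIT; vc=[6,10]
#12 0x64→b6/s2 VC-HIT; vc=[26,10]
#13 0x15c→b21/s1 L1-HIT; vc=[26,10]
#14 0x93→b9/s1 MISS; vc=[26,10,21]
#15 0xe4→b14/s2 MISS; vc=[10,21,6]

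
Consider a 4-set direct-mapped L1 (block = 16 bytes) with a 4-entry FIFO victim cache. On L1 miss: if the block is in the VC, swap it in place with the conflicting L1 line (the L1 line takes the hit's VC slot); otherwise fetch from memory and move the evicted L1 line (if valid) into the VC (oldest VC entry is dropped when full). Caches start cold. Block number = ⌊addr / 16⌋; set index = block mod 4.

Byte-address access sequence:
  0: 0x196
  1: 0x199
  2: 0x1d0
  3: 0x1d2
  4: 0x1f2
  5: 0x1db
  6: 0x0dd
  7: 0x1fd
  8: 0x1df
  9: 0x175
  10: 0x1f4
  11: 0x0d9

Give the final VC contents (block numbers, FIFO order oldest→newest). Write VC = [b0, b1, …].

VC = [25, 29, 23]

0: 0x196 (blk 25, set 1) → MISS  vc=[]
1: 0x199 (blk 25, set 1) → L1-HIT  vc=[]
2: 0x1d0 (blk 29, set 1) → MISS  vc=[25]
3: 0x1d2 (blk 29, set 1) → L1-HIT  vc=[25]
4: 0x1f2 (blk 31, set 3) → MISS  vc=[25]
5: 0x1db (blk 29, set 1) → L1-HIT  vc=[25]
6: 0xdd (blk 13, set 1) → MISS  vc=[25, 29]
7: 0x1fd (blk 31, set 3) → L1-HIT  vc=[25, 29]
8: 0x1df (blk 29, set 1) → VC-HIT  vc=[25, 13]
9: 0x175 (blk 23, set 3) → MISS  vc=[25, 13, 31]
10: 0x1f4 (blk 31, set 3) → VC-HIT  vc=[25, 13, 23]
11: 0xd9 (blk 13, set 1) → VC-HIT  vc=[25, 29, 23]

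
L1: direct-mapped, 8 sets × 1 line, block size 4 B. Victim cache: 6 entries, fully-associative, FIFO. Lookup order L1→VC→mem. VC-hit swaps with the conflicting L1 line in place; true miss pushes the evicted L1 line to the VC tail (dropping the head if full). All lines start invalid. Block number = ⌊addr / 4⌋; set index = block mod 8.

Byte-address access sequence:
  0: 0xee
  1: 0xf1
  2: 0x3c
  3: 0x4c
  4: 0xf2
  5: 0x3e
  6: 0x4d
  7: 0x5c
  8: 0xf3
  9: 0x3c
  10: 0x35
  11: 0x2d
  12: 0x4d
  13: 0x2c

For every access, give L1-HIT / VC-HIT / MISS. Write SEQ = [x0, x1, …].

SEQ = [MISS, MISS, MISS, MISS, L1-HIT, L1-HIT, L1-HIT, MISS, L1-HIT, VC-HIT, MISS, MISS, VC-HIT, VC-HIT]

#0 0xee→b59/s3 MISS; vc=[]
#1 0xf1→b60/s4 MISS; vc=[]
#2 0x3c→b15/s7 MISS; vc=[]
#3 0x4c→b19/s3 MISS; vc=[59]
#4 0xf2→b60/s4 L1-HIT; vc=[59]
#5 0x3e→b15/s7 L1-HIT; vc=[59]
#6 0x4d→b19/s3 L1-HIT; vc=[59]
#7 0x5c→b23/s7 MISS; vc=[59,15]
#8 0xf3→b60/s4 L1-HIT; vc=[59,15]
#9 0x3c→b15/s7 VC-HIT; vc=[59,23]
#10 0x35→b13/s5 MISS; vc=[59,23]
#11 0x2d→b11/s3 MISS; vc=[59,23,19]
#12 0x4d→b19/s3 VC-HIT; vc=[59,23,11]
#13 0x2c→b11/s3 VC-HIT; vc=[59,23,19]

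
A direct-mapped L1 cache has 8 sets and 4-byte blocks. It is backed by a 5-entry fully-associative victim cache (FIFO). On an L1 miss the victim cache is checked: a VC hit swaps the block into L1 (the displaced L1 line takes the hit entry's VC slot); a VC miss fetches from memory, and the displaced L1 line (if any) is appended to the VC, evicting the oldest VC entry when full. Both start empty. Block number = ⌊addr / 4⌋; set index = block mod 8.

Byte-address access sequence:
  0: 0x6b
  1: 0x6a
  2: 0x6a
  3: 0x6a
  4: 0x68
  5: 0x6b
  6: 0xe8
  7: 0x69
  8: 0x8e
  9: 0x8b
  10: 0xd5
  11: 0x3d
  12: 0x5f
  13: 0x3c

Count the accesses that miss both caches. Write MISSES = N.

0: 0x6b (blk 26, set 2) → MISS  vc=[]
1: 0x6a (blk 26, set 2) → L1-HIT  vc=[]
2: 0x6a (blk 26, set 2) → L1-HIT  vc=[]
3: 0x6a (blk 26, set 2) → L1-HIT  vc=[]
4: 0x68 (blk 26, set 2) → L1-HIT  vc=[]
5: 0x6b (blk 26, set 2) → L1-HIT  vc=[]
6: 0xe8 (blk 58, set 2) → MISS  vc=[26]
7: 0x69 (blk 26, set 2) → VC-HIT  vc=[58]
8: 0x8e (blk 35, set 3) → MISS  vc=[58]
9: 0x8b (blk 34, set 2) → MISS  vc=[58, 26]
10: 0xd5 (blk 53, set 5) → MISS  vc=[58, 26]
11: 0x3d (blk 15, set 7) → MISS  vc=[58, 26]
12: 0x5f (blk 23, set 7) → MISS  vc=[58, 26, 15]
13: 0x3c (blk 15, set 7) → VC-HIT  vc=[58, 26, 23]

MISSES = 7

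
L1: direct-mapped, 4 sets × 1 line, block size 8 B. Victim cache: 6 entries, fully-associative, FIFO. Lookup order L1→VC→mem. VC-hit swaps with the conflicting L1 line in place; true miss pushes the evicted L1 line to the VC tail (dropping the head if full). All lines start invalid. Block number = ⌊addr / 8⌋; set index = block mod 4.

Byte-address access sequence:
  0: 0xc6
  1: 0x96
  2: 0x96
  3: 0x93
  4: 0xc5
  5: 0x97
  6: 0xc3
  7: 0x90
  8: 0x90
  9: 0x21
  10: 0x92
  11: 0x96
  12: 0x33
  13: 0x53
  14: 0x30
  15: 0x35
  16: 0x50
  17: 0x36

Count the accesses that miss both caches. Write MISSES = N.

#0 0xc6→b24/s0 MISS; vc=[]
#1 0x96→b18/s2 MISS; vc=[]
#2 0x96→b18/s2 L1-HIT; vc=[]
#3 0x93→b18/s2 L1-HIT; vc=[]
#4 0xc5→b24/s0 L1-HIT; vc=[]
#5 0x97→b18/s2 L1-HIT; vc=[]
#6 0xc3→b24/s0 L1-HIT; vc=[]
#7 0x90→b18/s2 L1-HIT; vc=[]
#8 0x90→b18/s2 L1-HIT; vc=[]
#9 0x21→b4/s0 MISS; vc=[24]
#10 0x92→b18/s2 L1-HIT; vc=[24]
#11 0x96→b18/s2 L1-HIT; vc=[24]
#12 0x33→b6/s2 MISS; vc=[24,18]
#13 0x53→b10/s2 MISS; vc=[24,18,6]
#14 0x30→b6/s2 VC-HIT; vc=[24,18,10]
#15 0x35→b6/s2 L1-HIT; vc=[24,18,10]
#16 0x50→b10/s2 VC-HIT; vc=[24,18,6]
#17 0x36→b6/s2 VC-HIT; vc=[24,18,10]

MISSES = 5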